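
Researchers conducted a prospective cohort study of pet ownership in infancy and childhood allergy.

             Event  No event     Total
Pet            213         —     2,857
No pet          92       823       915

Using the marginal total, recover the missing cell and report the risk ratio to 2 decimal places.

0.74

The missing cell is in the exposed row: 2857 − 213 = 2644.
So a = 213, b = 2644, c = 92, d = 823.
RR = [a/(a+b)] / [c/(c+d)] = (213/2857) / (92/915) = 0.07455/0.10055 = 0.74149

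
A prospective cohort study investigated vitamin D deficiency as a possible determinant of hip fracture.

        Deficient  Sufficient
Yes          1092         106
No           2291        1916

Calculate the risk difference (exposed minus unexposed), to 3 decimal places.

0.270

Reading the table with exposure as columns: a = 1092 (Deficient, case), b = 2291 (Deficient, non-case), c = 106 (Sufficient, case), d = 1916.
Risk in exposed = 1092/3383 = 0.322790; risk in unexposed = 106/2022 = 0.052423.
Risk difference = 0.322790 − 0.052423 = 0.270367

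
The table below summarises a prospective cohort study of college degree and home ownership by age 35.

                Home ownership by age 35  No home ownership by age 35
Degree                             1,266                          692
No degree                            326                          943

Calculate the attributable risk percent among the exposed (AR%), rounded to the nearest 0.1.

Cells: a = 1266, b = 692, c = 326, d = 943.
Risk in exposed = 1266/1958 = 0.64658; risk in unexposed = 326/1269 = 0.25690.
RR = 0.64658/0.25690 = 2.51689
AR% = (RR − 1)/RR × 100 = (2.51689 − 1)/2.51689 × 100 = 60.2685%

60.3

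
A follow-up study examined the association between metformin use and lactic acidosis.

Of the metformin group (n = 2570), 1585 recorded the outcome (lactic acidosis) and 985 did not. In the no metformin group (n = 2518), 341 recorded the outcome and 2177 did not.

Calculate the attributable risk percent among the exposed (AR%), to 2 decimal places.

78.04

From the description: a = 1585, b = 985, c = 341, d = 2177.
Risk in exposed = 1585/2570 = 0.61673; risk in unexposed = 341/2518 = 0.13542.
RR = 0.61673/0.13542 = 4.55405
AR% = (RR − 1)/RR × 100 = (4.55405 − 1)/4.55405 × 100 = 78.0415%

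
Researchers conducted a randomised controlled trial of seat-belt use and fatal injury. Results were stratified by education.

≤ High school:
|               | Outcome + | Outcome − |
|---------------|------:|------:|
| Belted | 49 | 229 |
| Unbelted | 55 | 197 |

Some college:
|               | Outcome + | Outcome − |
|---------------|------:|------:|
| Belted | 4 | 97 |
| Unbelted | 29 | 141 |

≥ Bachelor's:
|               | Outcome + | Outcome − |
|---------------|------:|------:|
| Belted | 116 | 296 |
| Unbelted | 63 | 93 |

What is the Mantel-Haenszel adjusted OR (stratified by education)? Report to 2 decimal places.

0.59

OR_MH = Σ(aᵢdᵢ/nᵢ) / Σ(bᵢcᵢ/nᵢ), where nᵢ is the stratum total.
Stratum 1 (≤ High school): n = 530; a·d/n = 49·197/530 = 18.2132; b·c/n = 229·55/530 = 23.7642
Stratum 2 (Some college): n = 271; a·d/n = 4·141/271 = 2.0812; b·c/n = 97·29/271 = 10.3801
Stratum 3 (≥ Bachelor's): n = 568; a·d/n = 116·93/568 = 18.9930; b·c/n = 296·63/568 = 32.8310
OR_MH = (18.2132 + 2.0812 + 18.9930) / (23.7642 + 10.3801 + 32.8310) = 39.2873 / 66.9752 = 0.58660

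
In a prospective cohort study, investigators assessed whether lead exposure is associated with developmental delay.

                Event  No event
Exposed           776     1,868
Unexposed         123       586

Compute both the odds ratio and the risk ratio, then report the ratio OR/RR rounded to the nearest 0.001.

1.170

Cells: a = 776, b = 1868, c = 123, d = 586.
OR = (776·586)/(1868·123) = 454736/229764 = 1.97914
Risk in exposed = 776/2644 = 0.29349; risk in unexposed = 123/709 = 0.17348; RR = 1.69177
OR/RR = 1.97914 / 1.69177 = 1.16987
The outcome is not rare, so the OR lies further from 1 than the RR.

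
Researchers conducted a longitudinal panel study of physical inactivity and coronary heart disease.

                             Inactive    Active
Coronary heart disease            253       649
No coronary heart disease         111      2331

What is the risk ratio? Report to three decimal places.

Reading the table with exposure as columns: a = 253 (Inactive, case), b = 111 (Inactive, non-case), c = 649 (Active, case), d = 2331.
Risk in exposed = 253/364 = 0.69505; risk in unexposed = 649/2980 = 0.21779.
RR = 0.69505 / 0.21779 = 3.19147
The risk among the exposed is 3.19 times that among the unexposed.

3.191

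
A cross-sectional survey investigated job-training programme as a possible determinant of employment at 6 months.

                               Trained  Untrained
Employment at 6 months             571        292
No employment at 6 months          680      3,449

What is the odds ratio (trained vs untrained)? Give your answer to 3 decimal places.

Reading the table with exposure as columns: a = 571 (Trained, case), b = 680 (Trained, non-case), c = 292 (Untrained, case), d = 3449.
OR = (a·d)/(b·c) = (571 × 3449) / (680 × 292) = 1969379 / 198560 = 9.91831
The odds of employment at 6 months are about 9.92 times as high in the trained group.

9.918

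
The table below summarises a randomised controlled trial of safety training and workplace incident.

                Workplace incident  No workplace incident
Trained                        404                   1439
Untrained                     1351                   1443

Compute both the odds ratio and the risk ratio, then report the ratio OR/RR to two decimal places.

0.66

Cells: a = 404, b = 1439, c = 1351, d = 1443.
OR = (404·1443)/(1439·1351) = 582972/1944089 = 0.29987
Risk in exposed = 404/1843 = 0.21921; risk in unexposed = 1351/2794 = 0.48354; RR = 0.45334
OR/RR = 0.29987 / 0.45334 = 0.66146
The outcome is not rare, so the OR lies further from 1 than the RR.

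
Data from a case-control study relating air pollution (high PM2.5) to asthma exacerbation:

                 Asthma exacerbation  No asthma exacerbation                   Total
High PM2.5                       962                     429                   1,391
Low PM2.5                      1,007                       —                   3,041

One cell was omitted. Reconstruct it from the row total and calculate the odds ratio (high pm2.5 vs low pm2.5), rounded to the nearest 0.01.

4.53

The missing cell is in the unexposed row: 3041 − 1007 = 2034.
So a = 962, b = 429, c = 1007, d = 2034.
OR = (a·d)/(b·c) = (962 × 2034) / (429 × 1007) = 1956708 / 432003 = 4.52939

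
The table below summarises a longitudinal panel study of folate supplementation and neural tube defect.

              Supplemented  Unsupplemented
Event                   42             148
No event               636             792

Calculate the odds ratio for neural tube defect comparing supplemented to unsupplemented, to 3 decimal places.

0.353

Reading the table with exposure as columns: a = 42 (Supplemented, case), b = 636 (Supplemented, non-case), c = 148 (Unsupplemented, case), d = 792.
OR = (a·d)/(b·c) = (42 × 792) / (636 × 148) = 33264 / 94128 = 0.35339
Exposure is associated with lower odds of neural tube defect (OR = 0.35 < 1).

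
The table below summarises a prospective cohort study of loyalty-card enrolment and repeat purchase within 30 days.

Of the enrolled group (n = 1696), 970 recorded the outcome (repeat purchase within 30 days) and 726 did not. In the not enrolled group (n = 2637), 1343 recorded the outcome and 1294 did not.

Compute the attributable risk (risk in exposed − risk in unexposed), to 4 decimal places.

From the description: a = 970, b = 726, c = 1343, d = 1294.
Risk in exposed = 970/1696 = 0.571934; risk in unexposed = 1343/2637 = 0.509291.
Risk difference = 0.571934 − 0.509291 = 0.062643

0.0626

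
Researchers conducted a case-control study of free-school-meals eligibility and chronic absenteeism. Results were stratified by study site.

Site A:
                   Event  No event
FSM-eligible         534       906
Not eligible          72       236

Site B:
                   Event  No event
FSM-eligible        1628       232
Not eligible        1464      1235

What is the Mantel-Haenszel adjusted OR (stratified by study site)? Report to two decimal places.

4.59

OR_MH = Σ(aᵢdᵢ/nᵢ) / Σ(bᵢcᵢ/nᵢ), where nᵢ is the stratum total.
Stratum 1 (Site A): n = 1748; a·d/n = 534·236/1748 = 72.0961; b·c/n = 906·72/1748 = 37.3181
Stratum 2 (Site B): n = 4559; a·d/n = 1628·1235/4559 = 441.0134; b·c/n = 232·1464/4559 = 74.5005
OR_MH = (72.0961 + 441.0134) / (37.3181 + 74.5005) = 513.1095 / 111.8186 = 4.58877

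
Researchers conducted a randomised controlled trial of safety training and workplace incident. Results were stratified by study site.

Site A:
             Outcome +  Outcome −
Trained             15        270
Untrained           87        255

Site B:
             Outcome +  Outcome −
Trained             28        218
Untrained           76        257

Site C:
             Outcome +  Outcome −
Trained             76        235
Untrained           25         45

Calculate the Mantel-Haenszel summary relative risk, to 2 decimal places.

0.41

RR_MH = Σ(aᵢ·n₀ᵢ/nᵢ) / Σ(cᵢ·n₁ᵢ/nᵢ), with n₁ᵢ = aᵢ+bᵢ (exposed), n₀ᵢ = cᵢ+dᵢ (unexposed), nᵢ = n₁ᵢ+n₀ᵢ.
Stratum 1 (Site A): n₁ = 285, n₀ = 342, n = 627; a·n₀/n = 15·342/627 = 8.1818; c·n₁/n = 87·285/627 = 39.5455
Stratum 2 (Site B): n₁ = 246, n₀ = 333, n = 579; a·n₀/n = 28·333/579 = 16.1036; c·n₁/n = 76·246/579 = 32.2902
Stratum 3 (Site C): n₁ = 311, n₀ = 70, n = 381; a·n₀/n = 76·70/381 = 13.9633; c·n₁/n = 25·311/381 = 20.4068
RR_MH = (8.1818 + 16.1036 + 13.9633) / (39.5455 + 32.2902 + 20.4068) = 38.2487 / 92.2424 = 0.41465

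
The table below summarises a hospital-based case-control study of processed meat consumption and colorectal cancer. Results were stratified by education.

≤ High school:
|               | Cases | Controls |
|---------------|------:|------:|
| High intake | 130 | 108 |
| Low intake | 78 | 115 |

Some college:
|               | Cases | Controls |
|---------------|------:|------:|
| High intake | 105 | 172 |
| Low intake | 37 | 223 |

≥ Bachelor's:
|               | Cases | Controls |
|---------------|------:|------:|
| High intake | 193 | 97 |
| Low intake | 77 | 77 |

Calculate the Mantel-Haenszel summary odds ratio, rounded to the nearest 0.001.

2.318

OR_MH = Σ(aᵢdᵢ/nᵢ) / Σ(bᵢcᵢ/nᵢ), where nᵢ is the stratum total.
Stratum 1 (≤ High school): n = 431; a·d/n = 130·115/431 = 34.6868; b·c/n = 108·78/431 = 19.5452
Stratum 2 (Some college): n = 537; a·d/n = 105·223/537 = 43.6034; b·c/n = 172·37/537 = 11.8510
Stratum 3 (≥ Bachelor's): n = 444; a·d/n = 193·77/444 = 33.4707; b·c/n = 97·77/444 = 16.8221
OR_MH = (34.6868 + 43.6034 + 33.4707) / (19.5452 + 11.8510 + 16.8221) = 111.7608 / 48.2183 = 2.31781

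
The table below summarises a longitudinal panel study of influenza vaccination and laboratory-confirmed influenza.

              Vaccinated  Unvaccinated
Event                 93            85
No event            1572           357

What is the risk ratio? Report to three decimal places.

Reading the table with exposure as columns: a = 93 (Vaccinated, case), b = 1572 (Vaccinated, non-case), c = 85 (Unvaccinated, case), d = 357.
Risk in exposed = 93/1665 = 0.05586; risk in unexposed = 85/442 = 0.19231.
RR = 0.05586 / 0.19231 = 0.29045
The risk is 71% lower among the exposed than among the unexposed.

0.290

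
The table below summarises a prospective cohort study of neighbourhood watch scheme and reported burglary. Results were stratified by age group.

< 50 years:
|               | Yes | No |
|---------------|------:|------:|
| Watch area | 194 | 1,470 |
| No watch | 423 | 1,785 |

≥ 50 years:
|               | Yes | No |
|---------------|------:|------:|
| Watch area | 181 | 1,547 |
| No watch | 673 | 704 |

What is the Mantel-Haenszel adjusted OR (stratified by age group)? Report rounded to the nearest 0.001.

OR_MH = Σ(aᵢdᵢ/nᵢ) / Σ(bᵢcᵢ/nᵢ), where nᵢ is the stratum total.
Stratum 1 (< 50 years): n = 3872; a·d/n = 194·1785/3872 = 89.4344; b·c/n = 1470·423/3872 = 160.5914
Stratum 2 (≥ 50 years): n = 3105; a·d/n = 181·704/3105 = 41.0383; b·c/n = 1547·673/3105 = 335.3079
OR_MH = (89.4344 + 41.0383) / (160.5914 + 335.3079) = 130.4727 / 495.8993 = 0.26310

0.263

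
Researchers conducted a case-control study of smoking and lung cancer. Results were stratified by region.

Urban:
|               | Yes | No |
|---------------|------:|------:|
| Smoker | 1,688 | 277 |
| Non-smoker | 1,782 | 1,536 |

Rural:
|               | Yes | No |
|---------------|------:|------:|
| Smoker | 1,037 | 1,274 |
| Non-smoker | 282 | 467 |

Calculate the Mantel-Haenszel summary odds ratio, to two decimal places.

OR_MH = Σ(aᵢdᵢ/nᵢ) / Σ(bᵢcᵢ/nᵢ), where nᵢ is the stratum total.
Stratum 1 (Urban): n = 5283; a·d/n = 1688·1536/5283 = 490.7757; b·c/n = 277·1782/5283 = 93.4344
Stratum 2 (Rural): n = 3060; a·d/n = 1037·467/3060 = 158.2611; b·c/n = 1274·282/3060 = 117.4078
OR_MH = (490.7757 + 158.2611) / (93.4344 + 117.4078) = 649.0368 / 210.8423 = 3.07831

3.08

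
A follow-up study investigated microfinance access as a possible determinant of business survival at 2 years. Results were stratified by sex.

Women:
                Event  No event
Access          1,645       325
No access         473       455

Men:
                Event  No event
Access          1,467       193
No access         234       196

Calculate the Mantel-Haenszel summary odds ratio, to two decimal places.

OR_MH = Σ(aᵢdᵢ/nᵢ) / Σ(bᵢcᵢ/nᵢ), where nᵢ is the stratum total.
Stratum 1 (Women): n = 2898; a·d/n = 1645·455/2898 = 258.2729; b·c/n = 325·473/2898 = 53.0452
Stratum 2 (Men): n = 2090; a·d/n = 1467·196/2090 = 137.5751; b·c/n = 193·234/2090 = 21.6086
OR_MH = (258.2729 + 137.5751) / (53.0452 + 21.6086) = 395.8481 / 74.6538 = 5.30245

5.30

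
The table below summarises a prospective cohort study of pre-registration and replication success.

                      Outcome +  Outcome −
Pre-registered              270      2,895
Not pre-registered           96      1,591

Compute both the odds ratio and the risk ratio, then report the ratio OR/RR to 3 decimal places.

Cells: a = 270, b = 2895, c = 96, d = 1591.
OR = (270·1591)/(2895·96) = 429570/277920 = 1.54566
Risk in exposed = 270/3165 = 0.08531; risk in unexposed = 96/1687 = 0.05691; RR = 1.49911
OR/RR = 1.54566 / 1.49911 = 1.03105
The outcome is rare in both groups, so OR ≈ RR (ratio near 1).

1.031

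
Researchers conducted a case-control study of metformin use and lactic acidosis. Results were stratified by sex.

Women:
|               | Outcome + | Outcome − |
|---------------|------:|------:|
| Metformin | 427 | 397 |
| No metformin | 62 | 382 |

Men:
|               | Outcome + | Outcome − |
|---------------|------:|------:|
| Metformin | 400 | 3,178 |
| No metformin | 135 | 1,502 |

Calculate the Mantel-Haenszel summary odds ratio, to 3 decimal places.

2.398

OR_MH = Σ(aᵢdᵢ/nᵢ) / Σ(bᵢcᵢ/nᵢ), where nᵢ is the stratum total.
Stratum 1 (Women): n = 1268; a·d/n = 427·382/1268 = 128.6388; b·c/n = 397·62/1268 = 19.4117
Stratum 2 (Men): n = 5215; a·d/n = 400·1502/5215 = 115.2061; b·c/n = 3178·135/5215 = 82.2685
OR_MH = (128.6388 + 115.2061) / (19.4117 + 82.2685) = 243.8449 / 101.6801 = 2.39816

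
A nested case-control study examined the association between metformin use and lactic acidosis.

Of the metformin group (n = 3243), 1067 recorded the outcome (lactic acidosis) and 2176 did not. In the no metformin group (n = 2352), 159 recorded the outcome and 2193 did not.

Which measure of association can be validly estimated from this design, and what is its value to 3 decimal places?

From the description: a = 1067, b = 2176, c = 159, d = 2193.
This is a nested case-control study: participants were sampled on outcome status, so risks in the source population cannot be estimated directly — relative risk is not valid here. The odds ratio is the appropriate measure.
OR = (a·d)/(b·c) = (1067 × 2193) / (2176 × 159) = 2339931 / 345984 = 6.76312

6.763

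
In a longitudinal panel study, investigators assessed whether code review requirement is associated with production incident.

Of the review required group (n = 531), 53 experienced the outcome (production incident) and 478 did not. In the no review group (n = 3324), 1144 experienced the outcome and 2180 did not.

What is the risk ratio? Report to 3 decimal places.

From the description: a = 53, b = 478, c = 1144, d = 2180.
Risk in exposed = 53/531 = 0.09981; risk in unexposed = 1144/3324 = 0.34416.
RR = 0.09981 / 0.34416 = 0.29001
The risk is 71% lower among the exposed than among the unexposed.

0.290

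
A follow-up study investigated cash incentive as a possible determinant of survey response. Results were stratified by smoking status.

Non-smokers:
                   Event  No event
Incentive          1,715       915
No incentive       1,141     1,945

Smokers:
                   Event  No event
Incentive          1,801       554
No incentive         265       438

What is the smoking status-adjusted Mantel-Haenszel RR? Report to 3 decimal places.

RR_MH = Σ(aᵢ·n₀ᵢ/nᵢ) / Σ(cᵢ·n₁ᵢ/nᵢ), with n₁ᵢ = aᵢ+bᵢ (exposed), n₀ᵢ = cᵢ+dᵢ (unexposed), nᵢ = n₁ᵢ+n₀ᵢ.
Stratum 1 (Non-smokers): n₁ = 2630, n₀ = 3086, n = 5716; a·n₀/n = 1715·3086/5716 = 925.9080; c·n₁/n = 1141·2630/5716 = 524.9878
Stratum 2 (Smokers): n₁ = 2355, n₀ = 703, n = 3058; a·n₀/n = 1801·703/3058 = 414.0298; c·n₁/n = 265·2355/3058 = 204.0795
RR_MH = (925.9080 + 414.0298) / (524.9878 + 204.0795) = 1339.9377 / 729.0672 = 1.83788

1.838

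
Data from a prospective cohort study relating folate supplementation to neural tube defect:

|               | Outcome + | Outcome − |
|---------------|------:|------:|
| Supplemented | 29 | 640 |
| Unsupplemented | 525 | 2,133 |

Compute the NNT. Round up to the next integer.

Risk in treated group = 29/669 = 0.04335; risk in control = 525/2658 = 0.19752.
Absolute risk reduction = 0.19752 − 0.04335 = 0.15417
NNT = 1 / ARR = 1 / 0.15417 = 6.486 → round up → 7

7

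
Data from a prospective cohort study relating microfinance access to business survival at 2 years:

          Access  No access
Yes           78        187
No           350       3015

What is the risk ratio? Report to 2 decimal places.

Reading the table with exposure as columns: a = 78 (Access, case), b = 350 (Access, non-case), c = 187 (No access, case), d = 3015.
Risk in exposed = 78/428 = 0.18224; risk in unexposed = 187/3202 = 0.05840.
RR = 0.18224 / 0.05840 = 3.12055
The risk among the exposed is 3.12 times that among the unexposed.

3.12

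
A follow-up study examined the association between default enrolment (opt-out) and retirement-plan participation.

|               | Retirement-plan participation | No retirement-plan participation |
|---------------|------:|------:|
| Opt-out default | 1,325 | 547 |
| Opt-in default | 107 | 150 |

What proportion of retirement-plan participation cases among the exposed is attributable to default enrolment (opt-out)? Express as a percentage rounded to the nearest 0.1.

41.2

Cells: a = 1325, b = 547, c = 107, d = 150.
Risk in exposed = 1325/1872 = 0.70780; risk in unexposed = 107/257 = 0.41634.
RR = 0.70780/0.41634 = 1.70004
AR% = (RR − 1)/RR × 100 = (1.70004 − 1)/1.70004 × 100 = 41.1779%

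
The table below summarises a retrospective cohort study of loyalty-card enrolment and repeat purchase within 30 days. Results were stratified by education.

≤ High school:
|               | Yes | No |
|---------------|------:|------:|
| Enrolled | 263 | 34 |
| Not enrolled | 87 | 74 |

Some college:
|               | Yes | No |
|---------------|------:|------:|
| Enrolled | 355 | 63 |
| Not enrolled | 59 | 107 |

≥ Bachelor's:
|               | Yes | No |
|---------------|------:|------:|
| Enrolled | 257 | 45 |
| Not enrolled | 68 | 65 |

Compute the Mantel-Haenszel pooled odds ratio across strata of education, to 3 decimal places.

7.349

OR_MH = Σ(aᵢdᵢ/nᵢ) / Σ(bᵢcᵢ/nᵢ), where nᵢ is the stratum total.
Stratum 1 (≤ High school): n = 458; a·d/n = 263·74/458 = 42.4934; b·c/n = 34·87/458 = 6.4585
Stratum 2 (Some college): n = 584; a·d/n = 355·107/584 = 65.0428; b·c/n = 63·59/584 = 6.3647
Stratum 3 (≥ Bachelor's): n = 435; a·d/n = 257·65/435 = 38.4023; b·c/n = 45·68/435 = 7.0345
OR_MH = (42.4934 + 65.0428 + 38.4023) / (6.4585 + 6.3647 + 7.0345) = 145.9386 / 19.8577 = 7.34921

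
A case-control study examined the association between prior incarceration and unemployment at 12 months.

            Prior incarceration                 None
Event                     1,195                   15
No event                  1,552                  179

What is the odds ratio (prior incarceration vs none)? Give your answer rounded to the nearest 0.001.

9.188

Reading the table with exposure as columns: a = 1195 (Prior incarceration, case), b = 1552 (Prior incarceration, non-case), c = 15 (None, case), d = 179.
OR = (a·d)/(b·c) = (1195 × 179) / (1552 × 15) = 213905 / 23280 = 9.18836
The odds of unemployment at 12 months are about 9.19 times as high in the prior incarceration group.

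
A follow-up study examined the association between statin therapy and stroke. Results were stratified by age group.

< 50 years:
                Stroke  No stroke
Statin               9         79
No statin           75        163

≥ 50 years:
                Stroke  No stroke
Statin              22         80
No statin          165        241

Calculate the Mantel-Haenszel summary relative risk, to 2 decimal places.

0.45

RR_MH = Σ(aᵢ·n₀ᵢ/nᵢ) / Σ(cᵢ·n₁ᵢ/nᵢ), with n₁ᵢ = aᵢ+bᵢ (exposed), n₀ᵢ = cᵢ+dᵢ (unexposed), nᵢ = n₁ᵢ+n₀ᵢ.
Stratum 1 (< 50 years): n₁ = 88, n₀ = 238, n = 326; a·n₀/n = 9·238/326 = 6.5706; c·n₁/n = 75·88/326 = 20.2454
Stratum 2 (≥ 50 years): n₁ = 102, n₀ = 406, n = 508; a·n₀/n = 22·406/508 = 17.5827; c·n₁/n = 165·102/508 = 33.1299
RR_MH = (6.5706 + 17.5827) / (20.2454 + 33.1299) = 24.1532 / 53.3753 = 0.45252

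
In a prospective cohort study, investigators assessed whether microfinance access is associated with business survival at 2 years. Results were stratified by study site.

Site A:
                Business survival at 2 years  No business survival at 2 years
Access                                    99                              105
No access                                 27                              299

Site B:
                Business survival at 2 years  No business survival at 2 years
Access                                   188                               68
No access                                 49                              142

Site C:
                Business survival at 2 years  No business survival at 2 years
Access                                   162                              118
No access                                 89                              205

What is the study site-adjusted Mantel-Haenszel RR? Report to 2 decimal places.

2.74

RR_MH = Σ(aᵢ·n₀ᵢ/nᵢ) / Σ(cᵢ·n₁ᵢ/nᵢ), with n₁ᵢ = aᵢ+bᵢ (exposed), n₀ᵢ = cᵢ+dᵢ (unexposed), nᵢ = n₁ᵢ+n₀ᵢ.
Stratum 1 (Site A): n₁ = 204, n₀ = 326, n = 530; a·n₀/n = 99·326/530 = 60.8943; c·n₁/n = 27·204/530 = 10.3925
Stratum 2 (Site B): n₁ = 256, n₀ = 191, n = 447; a·n₀/n = 188·191/447 = 80.3311; c·n₁/n = 49·256/447 = 28.0626
Stratum 3 (Site C): n₁ = 280, n₀ = 294, n = 574; a·n₀/n = 162·294/574 = 82.9756; c·n₁/n = 89·280/574 = 43.4146
RR_MH = (60.8943 + 80.3311 + 82.9756) / (10.3925 + 28.0626 + 43.4146) = 224.2010 / 81.8697 = 2.73851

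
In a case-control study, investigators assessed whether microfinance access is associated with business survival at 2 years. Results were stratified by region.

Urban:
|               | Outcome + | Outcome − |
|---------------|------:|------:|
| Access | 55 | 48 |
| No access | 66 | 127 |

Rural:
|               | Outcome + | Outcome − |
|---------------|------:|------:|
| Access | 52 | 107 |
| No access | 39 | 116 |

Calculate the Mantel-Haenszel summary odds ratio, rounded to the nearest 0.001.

1.784

OR_MH = Σ(aᵢdᵢ/nᵢ) / Σ(bᵢcᵢ/nᵢ), where nᵢ is the stratum total.
Stratum 1 (Urban): n = 296; a·d/n = 55·127/296 = 23.5980; b·c/n = 48·66/296 = 10.7027
Stratum 2 (Rural): n = 314; a·d/n = 52·116/314 = 19.2102; b·c/n = 107·39/314 = 13.2898
OR_MH = (23.5980 + 19.2102) / (10.7027 + 13.2898) = 42.8082 / 23.9925 = 1.78423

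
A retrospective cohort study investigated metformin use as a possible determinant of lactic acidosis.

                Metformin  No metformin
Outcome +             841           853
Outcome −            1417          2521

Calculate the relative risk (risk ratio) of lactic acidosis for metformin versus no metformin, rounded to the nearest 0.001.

Reading the table with exposure as columns: a = 841 (Metformin, case), b = 1417 (Metformin, non-case), c = 853 (No metformin, case), d = 2521.
Risk in exposed = 841/2258 = 0.37245; risk in unexposed = 853/3374 = 0.25282.
RR = 0.37245 / 0.25282 = 1.47322
The risk among the exposed is 1.47 times that among the unexposed.

1.473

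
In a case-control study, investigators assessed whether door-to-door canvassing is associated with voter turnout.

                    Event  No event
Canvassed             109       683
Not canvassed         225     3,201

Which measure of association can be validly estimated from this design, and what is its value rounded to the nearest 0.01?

2.27

Cells: a = 109, b = 683, c = 225, d = 3201.
This is a case-control study: participants were sampled on outcome status, so risks in the source population cannot be estimated directly — relative risk is not valid here. The odds ratio is the appropriate measure.
OR = (a·d)/(b·c) = (109 × 3201) / (683 × 225) = 348909 / 153675 = 2.27043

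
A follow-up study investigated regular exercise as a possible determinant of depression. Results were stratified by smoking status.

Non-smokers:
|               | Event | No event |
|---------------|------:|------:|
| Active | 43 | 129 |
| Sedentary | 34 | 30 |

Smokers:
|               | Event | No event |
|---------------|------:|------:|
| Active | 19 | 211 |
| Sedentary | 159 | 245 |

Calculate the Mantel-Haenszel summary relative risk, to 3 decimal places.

0.288

RR_MH = Σ(aᵢ·n₀ᵢ/nᵢ) / Σ(cᵢ·n₁ᵢ/nᵢ), with n₁ᵢ = aᵢ+bᵢ (exposed), n₀ᵢ = cᵢ+dᵢ (unexposed), nᵢ = n₁ᵢ+n₀ᵢ.
Stratum 1 (Non-smokers): n₁ = 172, n₀ = 64, n = 236; a·n₀/n = 43·64/236 = 11.6610; c·n₁/n = 34·172/236 = 24.7797
Stratum 2 (Smokers): n₁ = 230, n₀ = 404, n = 634; a·n₀/n = 19·404/634 = 12.1073; c·n₁/n = 159·230/634 = 57.6814
RR_MH = (11.6610 + 12.1073) / (24.7797 + 57.6814) = 23.7683 / 82.4610 = 0.28824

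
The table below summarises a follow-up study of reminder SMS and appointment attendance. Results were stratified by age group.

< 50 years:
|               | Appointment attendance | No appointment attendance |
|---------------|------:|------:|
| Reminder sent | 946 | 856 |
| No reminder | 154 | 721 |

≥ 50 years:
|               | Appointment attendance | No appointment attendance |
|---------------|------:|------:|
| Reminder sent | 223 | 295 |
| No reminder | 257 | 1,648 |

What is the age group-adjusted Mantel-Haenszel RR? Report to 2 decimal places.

RR_MH = Σ(aᵢ·n₀ᵢ/nᵢ) / Σ(cᵢ·n₁ᵢ/nᵢ), with n₁ᵢ = aᵢ+bᵢ (exposed), n₀ᵢ = cᵢ+dᵢ (unexposed), nᵢ = n₁ᵢ+n₀ᵢ.
Stratum 1 (< 50 years): n₁ = 1802, n₀ = 875, n = 2677; a·n₀/n = 946·875/2677 = 309.2081; c·n₁/n = 154·1802/2677 = 103.6638
Stratum 2 (≥ 50 years): n₁ = 518, n₀ = 1905, n = 2423; a·n₀/n = 223·1905/2423 = 175.3260; c·n₁/n = 257·518/2423 = 54.9426
RR_MH = (309.2081 + 175.3260) / (103.6638 + 54.9426) = 484.5341 / 158.6064 = 3.05495

3.05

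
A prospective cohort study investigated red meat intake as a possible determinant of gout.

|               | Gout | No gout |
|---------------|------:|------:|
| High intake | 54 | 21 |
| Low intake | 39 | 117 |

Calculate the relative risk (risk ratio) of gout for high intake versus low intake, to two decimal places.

2.88

Cells: a = 54, b = 21, c = 39, d = 117.
Risk in exposed = 54/75 = 0.72000; risk in unexposed = 39/156 = 0.25000.
RR = 0.72000 / 0.25000 = 2.88000
The risk among the exposed is 2.88 times that among the unexposed.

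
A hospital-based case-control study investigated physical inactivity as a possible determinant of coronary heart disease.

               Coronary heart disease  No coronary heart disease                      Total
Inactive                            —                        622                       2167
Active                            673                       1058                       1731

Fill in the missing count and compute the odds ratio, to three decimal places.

The missing cell is in the exposed row: 2167 − 622 = 1545.
So a = 1545, b = 622, c = 673, d = 1058.
OR = (a·d)/(b·c) = (1545 × 1058) / (622 × 673) = 1634610 / 418606 = 3.90489

3.905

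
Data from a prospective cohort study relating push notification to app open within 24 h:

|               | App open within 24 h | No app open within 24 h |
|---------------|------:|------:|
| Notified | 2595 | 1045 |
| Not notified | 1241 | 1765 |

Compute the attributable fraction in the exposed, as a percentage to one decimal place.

42.1

Cells: a = 2595, b = 1045, c = 1241, d = 1765.
Risk in exposed = 2595/3640 = 0.71291; risk in unexposed = 1241/3006 = 0.41284.
RR = 0.71291/0.41284 = 1.72684
AR% = (RR − 1)/RR × 100 = (1.72684 − 1)/1.72684 × 100 = 42.0909%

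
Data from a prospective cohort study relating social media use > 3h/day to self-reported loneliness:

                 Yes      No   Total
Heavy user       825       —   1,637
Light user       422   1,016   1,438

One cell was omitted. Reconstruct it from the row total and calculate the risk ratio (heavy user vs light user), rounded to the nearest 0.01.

1.72

The missing cell is in the exposed row: 1637 − 825 = 812.
So a = 825, b = 812, c = 422, d = 1016.
RR = [a/(a+b)] / [c/(c+d)] = (825/1637) / (422/1438) = 0.50397/0.29346 = 1.71732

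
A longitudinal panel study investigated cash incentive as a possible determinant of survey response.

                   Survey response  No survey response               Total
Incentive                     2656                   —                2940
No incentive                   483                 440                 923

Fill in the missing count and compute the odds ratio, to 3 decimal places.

8.520

The missing cell is in the exposed row: 2940 − 2656 = 284.
So a = 2656, b = 284, c = 483, d = 440.
OR = (a·d)/(b·c) = (2656 × 440) / (284 × 483) = 1168640 / 137172 = 8.51952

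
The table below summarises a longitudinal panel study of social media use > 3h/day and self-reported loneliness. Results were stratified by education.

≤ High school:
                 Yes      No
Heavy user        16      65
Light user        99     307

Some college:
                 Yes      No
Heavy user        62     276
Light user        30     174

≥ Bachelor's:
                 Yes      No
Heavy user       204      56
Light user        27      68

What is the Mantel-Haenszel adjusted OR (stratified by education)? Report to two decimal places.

OR_MH = Σ(aᵢdᵢ/nᵢ) / Σ(bᵢcᵢ/nᵢ), where nᵢ is the stratum total.
Stratum 1 (≤ High school): n = 487; a·d/n = 16·307/487 = 10.0862; b·c/n = 65·99/487 = 13.2136
Stratum 2 (Some college): n = 542; a·d/n = 62·174/542 = 19.9041; b·c/n = 276·30/542 = 15.2768
Stratum 3 (≥ Bachelor's): n = 355; a·d/n = 204·68/355 = 39.0761; b·c/n = 56·27/355 = 4.2592
OR_MH = (10.0862 + 19.9041 + 39.0761) / (13.2136 + 15.2768 + 4.2592) = 69.0664 / 32.7495 = 2.10893

2.11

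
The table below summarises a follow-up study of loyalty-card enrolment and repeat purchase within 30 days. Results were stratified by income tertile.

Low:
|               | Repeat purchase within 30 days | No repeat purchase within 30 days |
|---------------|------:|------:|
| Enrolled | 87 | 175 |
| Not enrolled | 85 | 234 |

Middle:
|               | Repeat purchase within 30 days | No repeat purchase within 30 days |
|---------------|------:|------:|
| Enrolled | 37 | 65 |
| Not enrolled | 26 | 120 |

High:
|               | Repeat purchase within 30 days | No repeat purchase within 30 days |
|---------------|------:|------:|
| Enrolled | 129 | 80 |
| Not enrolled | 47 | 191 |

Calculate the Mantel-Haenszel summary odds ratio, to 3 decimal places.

2.647

OR_MH = Σ(aᵢdᵢ/nᵢ) / Σ(bᵢcᵢ/nᵢ), where nᵢ is the stratum total.
Stratum 1 (Low): n = 581; a·d/n = 87·234/581 = 35.0396; b·c/n = 175·85/581 = 25.6024
Stratum 2 (Middle): n = 248; a·d/n = 37·120/248 = 17.9032; b·c/n = 65·26/248 = 6.8145
Stratum 3 (High): n = 447; a·d/n = 129·191/447 = 55.1208; b·c/n = 80·47/447 = 8.4116
OR_MH = (35.0396 + 17.9032 + 55.1208) / (25.6024 + 6.8145 + 8.4116) = 108.0636 / 40.8286 = 2.64677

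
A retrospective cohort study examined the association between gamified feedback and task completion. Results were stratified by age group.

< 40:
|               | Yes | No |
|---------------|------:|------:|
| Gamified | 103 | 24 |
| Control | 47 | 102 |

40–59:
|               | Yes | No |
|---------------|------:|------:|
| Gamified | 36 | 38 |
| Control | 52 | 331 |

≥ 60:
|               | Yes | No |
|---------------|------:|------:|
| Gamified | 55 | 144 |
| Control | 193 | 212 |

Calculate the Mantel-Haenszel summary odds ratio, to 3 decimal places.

1.533

OR_MH = Σ(aᵢdᵢ/nᵢ) / Σ(bᵢcᵢ/nᵢ), where nᵢ is the stratum total.
Stratum 1 (< 40): n = 276; a·d/n = 103·102/276 = 38.0652; b·c/n = 24·47/276 = 4.0870
Stratum 2 (40–59): n = 457; a·d/n = 36·331/457 = 26.0744; b·c/n = 38·52/457 = 4.3239
Stratum 3 (≥ 60): n = 604; a·d/n = 55·212/604 = 19.3046; b·c/n = 144·193/604 = 46.0132
OR_MH = (38.0652 + 26.0744 + 19.3046) / (4.0870 + 4.3239 + 46.0132) = 83.4443 / 54.4241 = 1.53322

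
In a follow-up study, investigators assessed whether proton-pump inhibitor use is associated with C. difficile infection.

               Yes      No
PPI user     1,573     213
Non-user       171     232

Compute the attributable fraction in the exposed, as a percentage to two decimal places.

51.82

Cells: a = 1573, b = 213, c = 171, d = 232.
Risk in exposed = 1573/1786 = 0.88074; risk in unexposed = 171/403 = 0.42432.
RR = 0.88074/0.42432 = 2.07566
AR% = (RR − 1)/RR × 100 = (2.07566 − 1)/2.07566 × 100 = 51.8226%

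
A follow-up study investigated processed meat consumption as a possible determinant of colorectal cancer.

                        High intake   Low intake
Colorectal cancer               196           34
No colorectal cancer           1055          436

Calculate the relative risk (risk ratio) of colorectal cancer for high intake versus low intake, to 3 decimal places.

2.166

Reading the table with exposure as columns: a = 196 (High intake, case), b = 1055 (High intake, non-case), c = 34 (Low intake, case), d = 436.
Risk in exposed = 196/1251 = 0.15667; risk in unexposed = 34/470 = 0.07234.
RR = 0.15667 / 0.07234 = 2.16580
The risk among the exposed is 2.17 times that among the unexposed.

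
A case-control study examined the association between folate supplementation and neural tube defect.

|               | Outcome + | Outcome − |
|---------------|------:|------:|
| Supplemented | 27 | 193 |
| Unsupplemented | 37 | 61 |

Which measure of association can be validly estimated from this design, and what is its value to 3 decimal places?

Cells: a = 27, b = 193, c = 37, d = 61.
This is a case-control study: participants were sampled on outcome status, so risks in the source population cannot be estimated directly — relative risk is not valid here. The odds ratio is the appropriate measure.
OR = (a·d)/(b·c) = (27 × 61) / (193 × 37) = 1647 / 7141 = 0.23064

0.231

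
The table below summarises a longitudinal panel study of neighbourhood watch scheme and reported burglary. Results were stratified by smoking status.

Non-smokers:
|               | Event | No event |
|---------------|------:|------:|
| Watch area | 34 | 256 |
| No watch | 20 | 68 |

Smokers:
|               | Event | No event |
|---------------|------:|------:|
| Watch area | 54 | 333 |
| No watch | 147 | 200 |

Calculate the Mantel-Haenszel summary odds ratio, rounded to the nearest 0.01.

OR_MH = Σ(aᵢdᵢ/nᵢ) / Σ(bᵢcᵢ/nᵢ), where nᵢ is the stratum total.
Stratum 1 (Non-smokers): n = 378; a·d/n = 34·68/378 = 6.1164; b·c/n = 256·20/378 = 13.5450
Stratum 2 (Smokers): n = 734; a·d/n = 54·200/734 = 14.7139; b·c/n = 333·147/734 = 66.6907
OR_MH = (6.1164 + 14.7139) / (13.5450 + 66.6907) = 20.8303 / 80.2357 = 0.25961

0.26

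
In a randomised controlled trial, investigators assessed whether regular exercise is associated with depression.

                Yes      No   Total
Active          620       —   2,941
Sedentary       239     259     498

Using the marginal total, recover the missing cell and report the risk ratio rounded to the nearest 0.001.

0.439

The missing cell is in the exposed row: 2941 − 620 = 2321.
So a = 620, b = 2321, c = 239, d = 259.
RR = [a/(a+b)] / [c/(c+d)] = (620/2941) / (239/498) = 0.21081/0.47992 = 0.43927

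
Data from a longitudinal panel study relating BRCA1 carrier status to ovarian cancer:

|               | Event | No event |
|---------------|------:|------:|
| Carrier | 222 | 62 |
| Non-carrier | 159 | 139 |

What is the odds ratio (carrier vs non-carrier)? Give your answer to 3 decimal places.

3.130

Cells: a = 222, b = 62, c = 159, d = 139.
OR = (a·d)/(b·c) = (222 × 139) / (62 × 159) = 30858 / 9858 = 3.13025
The odds of ovarian cancer are about 3.13 times as high in the carrier group.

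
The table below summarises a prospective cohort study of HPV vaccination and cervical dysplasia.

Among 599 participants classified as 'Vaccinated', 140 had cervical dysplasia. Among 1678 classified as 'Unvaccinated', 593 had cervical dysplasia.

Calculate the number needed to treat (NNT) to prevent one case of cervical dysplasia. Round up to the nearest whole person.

9

Risk in treated group = 140/599 = 0.23372; risk in control = 593/1678 = 0.35340.
Absolute risk reduction = 0.35340 − 0.23372 = 0.11967
NNT = 1 / ARR = 1 / 0.11967 = 8.356 → round up → 9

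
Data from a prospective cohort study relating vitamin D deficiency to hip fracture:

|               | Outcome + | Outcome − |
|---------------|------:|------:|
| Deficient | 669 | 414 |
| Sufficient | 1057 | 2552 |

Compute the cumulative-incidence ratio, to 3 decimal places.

Cells: a = 669, b = 414, c = 1057, d = 2552.
Risk in exposed = 669/1083 = 0.61773; risk in unexposed = 1057/3609 = 0.29288.
RR = 0.61773 / 0.29288 = 2.10916
The risk among the exposed is 2.11 times that among the unexposed.

2.109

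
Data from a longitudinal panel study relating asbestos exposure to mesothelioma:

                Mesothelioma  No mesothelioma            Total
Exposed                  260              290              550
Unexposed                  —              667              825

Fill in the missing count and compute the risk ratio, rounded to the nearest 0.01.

The missing cell is in the unexposed row: 825 − 667 = 158.
So a = 260, b = 290, c = 158, d = 667.
RR = [a/(a+b)] / [c/(c+d)] = (260/550) / (158/825) = 0.47273/0.19152 = 2.46835

2.47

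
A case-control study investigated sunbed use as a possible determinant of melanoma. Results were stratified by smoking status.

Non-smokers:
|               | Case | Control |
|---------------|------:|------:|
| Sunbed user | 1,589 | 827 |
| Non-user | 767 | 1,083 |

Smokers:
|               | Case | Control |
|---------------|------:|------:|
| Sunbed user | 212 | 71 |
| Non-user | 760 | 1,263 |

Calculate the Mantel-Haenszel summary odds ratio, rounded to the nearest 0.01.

OR_MH = Σ(aᵢdᵢ/nᵢ) / Σ(bᵢcᵢ/nᵢ), where nᵢ is the stratum total.
Stratum 1 (Non-smokers): n = 4266; a·d/n = 1589·1083/4266 = 403.3959; b·c/n = 827·767/4266 = 148.6894
Stratum 2 (Smokers): n = 2306; a·d/n = 212·1263/2306 = 116.1127; b·c/n = 71·760/2306 = 23.3998
OR_MH = (403.3959 + 116.1127) / (148.6894 + 23.3998) = 519.5087 / 172.0892 = 3.01883

3.02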